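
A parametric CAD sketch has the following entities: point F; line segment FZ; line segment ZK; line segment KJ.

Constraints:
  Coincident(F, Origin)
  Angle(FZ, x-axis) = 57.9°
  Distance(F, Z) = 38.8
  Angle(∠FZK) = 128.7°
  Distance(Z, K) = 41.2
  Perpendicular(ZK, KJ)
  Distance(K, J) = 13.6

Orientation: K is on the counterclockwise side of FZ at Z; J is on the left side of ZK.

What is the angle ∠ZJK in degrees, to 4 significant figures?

71.73°

∠FZK = 128.7°, so ZK runs at 57.9° + (180° − 128.7°) = 109.2° from the x-axis; with |ZK| = 41.2, K = Z + 41.2·(cos 109.2°, sin 109.2°) = (7.069, 71.78). ZK ⟂ KJ; with |KJ| = 13.6 on the left of ZK, J = K + 13.6·(-0.9444, -0.3289) = (-5.775, 67.30). Then cos ∠ZJK = JZ·JK / (|JZ||JK|), giving 71.73°.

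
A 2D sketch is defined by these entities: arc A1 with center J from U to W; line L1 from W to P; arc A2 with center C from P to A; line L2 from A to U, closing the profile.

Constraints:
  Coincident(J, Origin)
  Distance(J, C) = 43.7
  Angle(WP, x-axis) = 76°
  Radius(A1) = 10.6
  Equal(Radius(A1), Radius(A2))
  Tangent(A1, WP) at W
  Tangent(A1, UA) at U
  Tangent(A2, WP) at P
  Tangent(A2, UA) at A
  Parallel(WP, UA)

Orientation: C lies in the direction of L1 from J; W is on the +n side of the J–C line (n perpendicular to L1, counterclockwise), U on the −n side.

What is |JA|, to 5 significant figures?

44.967

Tangency of A1 to both parallel lines with radius 10.6 puts W and U at J ± 10.6·n: W = (-10.285, 2.5644), U = (10.285, -2.5644). Equal radii place P and A the same way about C: P = C + 10.6·n = (0.28685, 44.966), A = C − 10.6·n = (20.857, 39.838). Then |JA| = |A − J| = 44.967.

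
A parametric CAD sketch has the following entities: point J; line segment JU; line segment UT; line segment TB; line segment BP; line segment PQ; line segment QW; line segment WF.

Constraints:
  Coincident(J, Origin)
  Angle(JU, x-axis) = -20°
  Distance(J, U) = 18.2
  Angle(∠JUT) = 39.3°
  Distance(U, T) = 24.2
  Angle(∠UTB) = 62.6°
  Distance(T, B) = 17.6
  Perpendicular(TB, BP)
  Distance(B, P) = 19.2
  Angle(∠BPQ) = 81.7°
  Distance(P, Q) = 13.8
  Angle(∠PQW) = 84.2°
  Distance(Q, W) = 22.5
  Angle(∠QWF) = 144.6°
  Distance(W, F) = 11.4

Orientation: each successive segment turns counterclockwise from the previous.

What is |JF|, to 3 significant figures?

16.0

∠PQW = 84.2° gives QW at 162° from the x-axis; with |QW| = 22.5, W = (-4.15, 9.02). ∠QWF = 144.6° gives WF at -162° from the x-axis; with |WF| = 11.4, F = (-15.0, 5.57). Then |JF| = |F − J| = 16.0.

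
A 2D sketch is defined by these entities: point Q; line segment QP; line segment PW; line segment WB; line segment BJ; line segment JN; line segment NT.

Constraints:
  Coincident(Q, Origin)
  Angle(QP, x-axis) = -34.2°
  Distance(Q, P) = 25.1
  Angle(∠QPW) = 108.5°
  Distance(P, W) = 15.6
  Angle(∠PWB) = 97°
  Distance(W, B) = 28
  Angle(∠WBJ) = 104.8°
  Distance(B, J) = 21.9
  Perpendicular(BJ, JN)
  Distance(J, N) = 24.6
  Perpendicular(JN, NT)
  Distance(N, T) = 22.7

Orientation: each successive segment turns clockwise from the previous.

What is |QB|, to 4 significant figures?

27.27

Q is at the origin; QP runs at -34.2° with length 25.1, so P = (20.76, -14.11). ∠QPW = 108.5° gives PW at -105.7° from the x-axis; with |PW| = 15.6, W = (16.54, -29.13). ∠PWB = 97.0° gives WB at 171.3° from the x-axis; with |WB| = 28.0, B = (-11.14, -24.89). Then |QB| = |B − Q| = 27.27.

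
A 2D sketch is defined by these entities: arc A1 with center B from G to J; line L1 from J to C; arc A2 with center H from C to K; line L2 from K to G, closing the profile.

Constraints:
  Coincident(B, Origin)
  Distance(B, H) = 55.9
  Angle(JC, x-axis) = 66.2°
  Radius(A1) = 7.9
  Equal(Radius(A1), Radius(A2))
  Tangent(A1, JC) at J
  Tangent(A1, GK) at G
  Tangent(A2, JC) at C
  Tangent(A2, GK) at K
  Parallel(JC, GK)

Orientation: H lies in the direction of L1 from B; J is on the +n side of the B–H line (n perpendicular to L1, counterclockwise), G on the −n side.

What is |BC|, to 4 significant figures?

56.46

The slot axis is L1's direction at 66.2°, so u = (cos 66.2°, sin 66.2°) = (0.4035, 0.9150) and n = (−sin 66.2°, cos 66.2°) = (-0.9150, 0.4035). B is at the origin and H lies 55.9 along u from B, so H = 55.9·u = (22.56, 51.15). Tangency of A1 to both parallel lines with radius 7.9 puts J and G at B ± 7.9·n: J = (-7.228, 3.188), G = (7.228, -3.188). Equal radii place C and K the same way about H: C = H + 7.9·n = (15.33, 54.33), K = H − 7.9·n = (29.79, 47.96). Then |BC| = |C − B| = 56.46.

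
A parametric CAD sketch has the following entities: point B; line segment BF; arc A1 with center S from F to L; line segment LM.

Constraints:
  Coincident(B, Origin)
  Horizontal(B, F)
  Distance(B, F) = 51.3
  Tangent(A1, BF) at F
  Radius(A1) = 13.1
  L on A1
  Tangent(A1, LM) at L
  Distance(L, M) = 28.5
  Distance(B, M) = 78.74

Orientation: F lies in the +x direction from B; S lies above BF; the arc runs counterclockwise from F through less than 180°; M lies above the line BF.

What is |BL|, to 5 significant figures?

65.284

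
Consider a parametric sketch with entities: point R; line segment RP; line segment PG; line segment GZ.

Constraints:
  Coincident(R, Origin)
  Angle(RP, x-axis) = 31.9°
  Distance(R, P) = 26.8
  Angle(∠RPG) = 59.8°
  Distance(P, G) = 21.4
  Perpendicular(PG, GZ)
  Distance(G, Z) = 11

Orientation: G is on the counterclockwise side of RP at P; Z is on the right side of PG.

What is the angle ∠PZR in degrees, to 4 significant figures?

49.75°

R is at the origin; RP runs at 31.9° with length 26.8, so P = 26.8·(cos 31.9°, sin 31.9°) = (22.75, 14.16). ∠RPG = 59.8°, so PG runs at 31.9° + (180° − 59.8°) = 152.1° from the x-axis; with |PG| = 21.4, G = P + 21.4·(cos 152.1°, sin 152.1°) = (3.840, 24.18). PG ⟂ GZ; with |GZ| = 11.0 on the right of PG, Z = G + 11.0·(0.4679, 0.8838) = (8.987, 33.90). Then cos ∠PZR = ZP·ZR / (|ZP||ZR|), giving 49.75°.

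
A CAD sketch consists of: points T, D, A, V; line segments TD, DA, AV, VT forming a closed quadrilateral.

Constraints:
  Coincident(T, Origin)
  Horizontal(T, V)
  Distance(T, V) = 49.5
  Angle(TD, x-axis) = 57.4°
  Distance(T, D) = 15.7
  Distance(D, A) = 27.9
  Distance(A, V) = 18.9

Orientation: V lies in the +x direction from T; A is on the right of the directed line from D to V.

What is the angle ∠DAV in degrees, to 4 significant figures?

133.3°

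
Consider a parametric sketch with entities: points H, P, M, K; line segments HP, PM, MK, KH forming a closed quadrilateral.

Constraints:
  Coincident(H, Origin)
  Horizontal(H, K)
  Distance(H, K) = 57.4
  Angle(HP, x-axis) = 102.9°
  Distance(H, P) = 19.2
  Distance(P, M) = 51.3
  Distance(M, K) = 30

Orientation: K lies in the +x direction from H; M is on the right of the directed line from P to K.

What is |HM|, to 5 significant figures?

36.746

Checks: |PM| = 51.30 ✓; |MK| = 30.00 ✓.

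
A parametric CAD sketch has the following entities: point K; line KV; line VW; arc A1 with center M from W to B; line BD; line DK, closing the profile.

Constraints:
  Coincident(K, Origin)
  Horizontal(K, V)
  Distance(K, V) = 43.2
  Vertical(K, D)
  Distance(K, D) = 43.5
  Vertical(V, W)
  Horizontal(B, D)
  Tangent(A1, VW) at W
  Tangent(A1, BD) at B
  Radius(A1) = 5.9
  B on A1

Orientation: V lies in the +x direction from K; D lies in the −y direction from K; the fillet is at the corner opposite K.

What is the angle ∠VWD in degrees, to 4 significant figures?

97.78°

The virtual corner opposite K is at (43.20, -43.50). Since A1 is tangent to VW there, MW ⟂ VW and tangency of A1 to BD means the radius MB is perpendicular to BD, with radius 5.9, so the center M sits 5.9 in from both sides at M = (37.30, -37.60). That places the tangent points at W = (43.20, -37.60) on VW and B = (37.30, -43.50) on BD. Then cos ∠VWD = WV·WD / (|WV||WD|), giving 97.78°.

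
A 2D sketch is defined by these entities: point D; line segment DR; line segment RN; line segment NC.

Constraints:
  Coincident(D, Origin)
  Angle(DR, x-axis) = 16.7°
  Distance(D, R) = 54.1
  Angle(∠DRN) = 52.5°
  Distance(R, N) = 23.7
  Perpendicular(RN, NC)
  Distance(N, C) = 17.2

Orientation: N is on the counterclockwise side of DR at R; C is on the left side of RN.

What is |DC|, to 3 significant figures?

27.3

∠DRN = 52.5°, so RN runs at 16.7° + (180° − 52.5°) = 144° from the x-axis; with |RN| = 23.7, N = R + 23.7·(cos 144°, sin 144°) = (32.6, 29.4). The perpendicularity gives NC at right angles to RN; with |NC| = 17.2 on the left of RN, C = N + 17.2·(-0.585, -0.811) = (22.5, 15.5). Then |DC| = |C − D| = 27.3.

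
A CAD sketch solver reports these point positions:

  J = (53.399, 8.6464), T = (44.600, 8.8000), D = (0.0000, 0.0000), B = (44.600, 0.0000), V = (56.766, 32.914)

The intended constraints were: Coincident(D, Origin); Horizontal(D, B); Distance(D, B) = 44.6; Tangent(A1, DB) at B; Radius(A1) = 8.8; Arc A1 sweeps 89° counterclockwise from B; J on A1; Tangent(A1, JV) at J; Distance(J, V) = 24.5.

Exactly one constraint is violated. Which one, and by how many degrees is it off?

Tangent(A1, JV) at J — off by 6.90°.

D = (0.00, 0.00) ✓; D.y = 0.00, B.y = 0.00 ✓; |DB| = 44.60 ✓; ∠(TB, BD) = 90.00° ✓; |TB| = 8.800 ✓; bearing(T→J) − bearing(T→B) = 89.00° ✓; |TJ| = 8.800 ✓; ∠(TJ, JV) = 96.90° ✗; |JV| = 24.50 ✓.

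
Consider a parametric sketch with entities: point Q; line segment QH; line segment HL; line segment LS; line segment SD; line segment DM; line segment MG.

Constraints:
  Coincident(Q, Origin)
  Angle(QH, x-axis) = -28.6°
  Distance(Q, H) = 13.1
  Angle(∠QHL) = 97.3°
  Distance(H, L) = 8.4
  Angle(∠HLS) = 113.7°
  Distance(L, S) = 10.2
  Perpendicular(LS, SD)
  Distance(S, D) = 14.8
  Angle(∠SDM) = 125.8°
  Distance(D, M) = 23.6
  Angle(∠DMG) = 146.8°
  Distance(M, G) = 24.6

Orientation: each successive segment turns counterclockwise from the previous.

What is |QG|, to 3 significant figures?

44.1

Q is at the origin; QH runs at -28.6° with length 13.1, so H = (11.5, -6.27). ∠QHL = 97.3° gives HL at 54.1° from the x-axis; with |HL| = 8.4, L = (16.4, 0.533). ∠HLS = 113.7° gives LS at 120° from the x-axis; with |LS| = 10.2, S = (11.3, 9.33). LS is perpendicular to SD, so SD runs at -150°; with |SD| = 14.8, D = (-1.50, 1.84). ∠SDM = 125.8° gives DM at -95.4° from the x-axis; with |DM| = 23.6, M = (-3.72, -21.7). ∠DMG = 146.8° gives MG at -62.2° from the x-axis; with |MG| = 24.6, G = (7.75, -43.4). Then |QG| = |G − Q| = 44.1.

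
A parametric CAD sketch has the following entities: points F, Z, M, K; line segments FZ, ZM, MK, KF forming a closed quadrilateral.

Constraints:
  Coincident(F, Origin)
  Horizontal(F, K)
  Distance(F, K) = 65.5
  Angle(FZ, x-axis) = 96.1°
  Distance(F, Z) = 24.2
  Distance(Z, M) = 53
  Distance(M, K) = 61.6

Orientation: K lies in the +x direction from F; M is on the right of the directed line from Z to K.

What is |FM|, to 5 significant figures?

29.226

F is at the origin; FK is horizontal with |FK| = 65.5 and K in +x, so K = (65.5, 0). FZ runs at 96.1° with |FZ| = 24.2, so Z = (-2.5716, 24.063). M is determined by |ZM| = 53.0 and |MK| = 61.6 together: it lies at the intersection of circle(Z, 53.0) and circle(K, 61.6). With |ZK| = 72.200, the foot of the radical line on ZK is 29.274 from Z and the perpendicular offset is √(53.0² − 29.274²) = 44.181. Taking the right-of-ZK solution: M = (10.304, -27.349).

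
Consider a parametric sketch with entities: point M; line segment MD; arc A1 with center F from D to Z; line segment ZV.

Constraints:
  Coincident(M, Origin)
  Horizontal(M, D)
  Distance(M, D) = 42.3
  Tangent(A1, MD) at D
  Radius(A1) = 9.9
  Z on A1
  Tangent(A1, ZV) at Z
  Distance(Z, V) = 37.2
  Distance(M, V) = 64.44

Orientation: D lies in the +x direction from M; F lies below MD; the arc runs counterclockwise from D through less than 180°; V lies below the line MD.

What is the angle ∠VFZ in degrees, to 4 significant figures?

75.10°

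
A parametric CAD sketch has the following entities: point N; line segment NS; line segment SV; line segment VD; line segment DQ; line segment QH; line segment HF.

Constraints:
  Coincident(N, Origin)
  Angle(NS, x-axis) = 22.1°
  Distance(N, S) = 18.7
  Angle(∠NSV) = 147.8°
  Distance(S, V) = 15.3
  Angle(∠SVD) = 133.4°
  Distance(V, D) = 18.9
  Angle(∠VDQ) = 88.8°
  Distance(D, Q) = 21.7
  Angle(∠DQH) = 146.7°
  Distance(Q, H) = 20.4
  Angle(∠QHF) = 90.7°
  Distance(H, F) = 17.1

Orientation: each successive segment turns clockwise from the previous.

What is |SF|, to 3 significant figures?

18.2

N is at the origin; NS runs at 22.1° with length 18.7, so S = (17.3, 7.04). ∠NSV = 147.8° gives SV at -10.1° from the x-axis; with |SV| = 15.3, V = (32.4, 4.35). ∠SVD = 133.4° gives VD at -56.7° from the x-axis; with |VD| = 18.9, D = (42.8, -11.4). ∠VDQ = 88.8° gives DQ at -148° from the x-axis; with |DQ| = 21.7, Q = (24.4, -23.0). ∠DQH = 146.7° gives QH at 179° from the x-axis; with |QH| = 20.4, H = (3.99, -22.5). ∠QHF = 90.7° gives HF at 89.5° from the x-axis; with |HF| = 17.1, F = (4.14, -5.45). Then |SF| = |F − S| = 18.2.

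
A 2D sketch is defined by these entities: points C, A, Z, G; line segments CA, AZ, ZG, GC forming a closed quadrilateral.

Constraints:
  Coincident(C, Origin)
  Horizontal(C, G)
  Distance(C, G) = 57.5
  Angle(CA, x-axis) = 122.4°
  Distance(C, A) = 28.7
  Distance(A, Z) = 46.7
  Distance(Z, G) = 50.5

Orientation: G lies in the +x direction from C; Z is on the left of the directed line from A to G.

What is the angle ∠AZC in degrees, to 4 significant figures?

34.40°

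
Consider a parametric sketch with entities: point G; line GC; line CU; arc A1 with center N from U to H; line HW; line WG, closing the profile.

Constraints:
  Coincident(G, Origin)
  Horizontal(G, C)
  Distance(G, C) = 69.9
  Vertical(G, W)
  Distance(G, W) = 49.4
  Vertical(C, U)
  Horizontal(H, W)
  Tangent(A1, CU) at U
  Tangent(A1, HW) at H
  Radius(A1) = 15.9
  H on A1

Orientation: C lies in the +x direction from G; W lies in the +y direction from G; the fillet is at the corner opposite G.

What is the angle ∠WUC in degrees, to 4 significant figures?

102.8°

G is at the origin; GC is horizontal with |GC| = 69.9 and C on the +x side, so C = (69.90, 0.000). G and W share the same x with |GW| = 49.4 and W on the +y side, so W = (0.000, 49.40). The virtual corner opposite G is at (69.90, 49.40). Tangency of A1 to CU means the radius NU is perpendicular to CU and A1 meets HW tangentially, so NH is at right angles to HW, with radius 15.9, so the center N sits 15.9 in from both sides at N = (54.00, 33.50). That places the tangent points at U = (69.90, 33.50) on CU and H = (54.00, 49.40) on HW. Then cos ∠WUC = UW·UC / (|UW||UC|), giving 102.8°.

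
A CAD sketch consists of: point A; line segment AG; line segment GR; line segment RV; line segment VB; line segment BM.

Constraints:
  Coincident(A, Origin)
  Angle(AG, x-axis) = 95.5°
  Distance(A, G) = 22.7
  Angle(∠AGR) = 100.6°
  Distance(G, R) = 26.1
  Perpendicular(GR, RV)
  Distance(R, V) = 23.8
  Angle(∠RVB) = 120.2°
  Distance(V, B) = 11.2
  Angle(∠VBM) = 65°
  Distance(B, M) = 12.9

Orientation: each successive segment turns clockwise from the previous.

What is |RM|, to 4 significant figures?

19.82

A is at the origin; AG runs at 95.5° with length 22.7, so G = (-2.176, 22.60). ∠AGR = 100.6° gives GR at 16.10° from the x-axis; with |GR| = 26.1, R = (22.90, 29.83). GR ⟂ RV, so RV runs at -73.90°; with |RV| = 23.8, V = (29.50, 6.967). ∠RVB = 120.2° gives VB at -133.7° from the x-axis; with |VB| = 11.2, B = (21.76, -1.130). ∠VBM = 65.0° gives BM at 111.3° from the x-axis; with |BM| = 12.9, M = (17.08, 10.89). Then |RM| = |M − R| = 19.82.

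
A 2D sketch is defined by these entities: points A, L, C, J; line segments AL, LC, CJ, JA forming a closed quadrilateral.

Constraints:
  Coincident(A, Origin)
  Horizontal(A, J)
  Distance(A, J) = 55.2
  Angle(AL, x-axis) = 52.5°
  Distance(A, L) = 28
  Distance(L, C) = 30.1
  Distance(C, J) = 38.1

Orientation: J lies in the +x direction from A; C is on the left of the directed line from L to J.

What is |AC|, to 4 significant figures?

56.77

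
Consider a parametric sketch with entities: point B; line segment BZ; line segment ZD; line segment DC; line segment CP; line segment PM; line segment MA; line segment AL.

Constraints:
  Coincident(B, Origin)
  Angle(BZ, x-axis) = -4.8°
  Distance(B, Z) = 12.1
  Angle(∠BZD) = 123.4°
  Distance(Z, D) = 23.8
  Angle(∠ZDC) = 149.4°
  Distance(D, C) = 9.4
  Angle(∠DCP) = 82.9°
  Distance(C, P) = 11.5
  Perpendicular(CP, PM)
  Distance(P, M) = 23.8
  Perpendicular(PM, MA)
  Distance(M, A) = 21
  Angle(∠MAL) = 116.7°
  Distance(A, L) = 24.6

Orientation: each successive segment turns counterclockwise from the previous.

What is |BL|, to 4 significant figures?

54.62

B is at the origin; BZ runs at -4.8° with length 12.1, so Z = (12.06, -1.013). ∠BZD = 123.4° gives ZD at 51.80° from the x-axis; with |ZD| = 23.8, D = (26.78, 17.69). ∠ZDC = 149.4° gives DC at 82.40° from the x-axis; with |DC| = 9.4, C = (28.02, 27.01). ∠DCP = 82.9° gives CP at 179.5° from the x-axis; with |CP| = 11.5, P = (16.52, 27.11). CP is perpendicular to PM, so PM runs at -90.50°; with |PM| = 23.8, M = (16.31, 3.310). The perpendicularity gives MA at right angles to PM, so MA runs at -0.5000°; with |MA| = 21.0, A = (37.31, 3.126). ∠MAL = 116.7° gives AL at 62.80° from the x-axis; with |AL| = 24.6, L = (48.56, 25.01). Then |BL| = |L − B| = 54.62.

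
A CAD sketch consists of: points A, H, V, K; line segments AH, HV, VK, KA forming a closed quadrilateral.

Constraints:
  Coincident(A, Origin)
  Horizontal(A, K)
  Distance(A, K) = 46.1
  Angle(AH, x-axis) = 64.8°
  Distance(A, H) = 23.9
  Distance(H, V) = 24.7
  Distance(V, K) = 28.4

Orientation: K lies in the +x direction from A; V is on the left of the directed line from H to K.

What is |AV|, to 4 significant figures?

43.15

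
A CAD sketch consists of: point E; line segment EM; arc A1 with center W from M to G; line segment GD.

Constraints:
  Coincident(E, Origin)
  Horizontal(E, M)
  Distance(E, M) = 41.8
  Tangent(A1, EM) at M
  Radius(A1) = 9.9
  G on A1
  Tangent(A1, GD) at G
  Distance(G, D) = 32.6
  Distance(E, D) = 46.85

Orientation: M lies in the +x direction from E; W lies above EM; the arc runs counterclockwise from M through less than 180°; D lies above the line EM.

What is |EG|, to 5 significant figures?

51.544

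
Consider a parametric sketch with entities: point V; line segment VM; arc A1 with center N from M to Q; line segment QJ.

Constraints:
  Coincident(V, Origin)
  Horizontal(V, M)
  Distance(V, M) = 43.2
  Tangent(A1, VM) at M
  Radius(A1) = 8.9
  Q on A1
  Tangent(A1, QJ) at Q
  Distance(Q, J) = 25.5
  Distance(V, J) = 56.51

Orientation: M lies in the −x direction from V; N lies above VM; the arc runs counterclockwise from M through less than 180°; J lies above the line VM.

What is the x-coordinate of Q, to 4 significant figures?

-34.85

Checks: |NQ| = 8.900 ✓; ∠(NQ, QJ) = 90.00° ✓; |QJ| = 25.50 ✓; |VJ| = 56.51 ✓.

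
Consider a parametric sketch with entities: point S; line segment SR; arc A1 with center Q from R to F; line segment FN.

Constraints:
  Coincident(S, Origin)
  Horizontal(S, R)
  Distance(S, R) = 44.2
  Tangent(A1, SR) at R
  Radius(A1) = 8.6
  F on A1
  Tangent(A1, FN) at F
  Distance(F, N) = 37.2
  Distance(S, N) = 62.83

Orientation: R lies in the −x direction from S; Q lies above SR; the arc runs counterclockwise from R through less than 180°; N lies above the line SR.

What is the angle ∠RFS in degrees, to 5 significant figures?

114.42°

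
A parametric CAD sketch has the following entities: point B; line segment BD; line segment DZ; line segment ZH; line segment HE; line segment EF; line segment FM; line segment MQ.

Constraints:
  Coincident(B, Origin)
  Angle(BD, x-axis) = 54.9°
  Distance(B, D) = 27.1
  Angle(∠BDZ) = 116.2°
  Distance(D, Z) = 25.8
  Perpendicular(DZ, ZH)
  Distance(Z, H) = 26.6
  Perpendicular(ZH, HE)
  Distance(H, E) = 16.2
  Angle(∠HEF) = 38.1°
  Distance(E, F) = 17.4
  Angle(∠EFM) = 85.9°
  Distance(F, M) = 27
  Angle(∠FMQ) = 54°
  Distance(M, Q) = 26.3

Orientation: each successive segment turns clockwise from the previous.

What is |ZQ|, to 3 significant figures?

39.8

B is at the origin; BD runs at 54.9° with length 27.1, so D = (15.6, 22.2). ∠BDZ = 116.2° gives DZ at -8.90° from the x-axis; with |DZ| = 25.8, Z = (41.1, 18.2). DZ ⟂ ZH, so ZH runs at -98.9°; with |ZH| = 26.6, H = (37.0, -8.10). ZH is perpendicular to HE, so HE runs at 171°; with |HE| = 16.2, E = (21.0, -5.59). ∠HEF = 38.1° gives EF at 29.2° from the x-axis; with |EF| = 17.4, F = (36.1, 2.90). ∠EFM = 85.9° gives FM at -64.9° from the x-axis; with |FM| = 27.0, M = (47.6, -21.6). ∠FMQ = 54.0° gives MQ at 169° from the x-axis; with |MQ| = 26.3, Q = (21.8, -16.6). Then |ZQ| = |Q − Z| = 39.8.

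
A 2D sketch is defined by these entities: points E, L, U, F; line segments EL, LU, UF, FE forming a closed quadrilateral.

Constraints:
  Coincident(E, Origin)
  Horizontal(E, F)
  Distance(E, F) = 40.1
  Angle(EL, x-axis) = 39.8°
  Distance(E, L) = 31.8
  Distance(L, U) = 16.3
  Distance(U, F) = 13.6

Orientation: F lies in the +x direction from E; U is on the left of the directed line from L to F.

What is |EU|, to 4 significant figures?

41.53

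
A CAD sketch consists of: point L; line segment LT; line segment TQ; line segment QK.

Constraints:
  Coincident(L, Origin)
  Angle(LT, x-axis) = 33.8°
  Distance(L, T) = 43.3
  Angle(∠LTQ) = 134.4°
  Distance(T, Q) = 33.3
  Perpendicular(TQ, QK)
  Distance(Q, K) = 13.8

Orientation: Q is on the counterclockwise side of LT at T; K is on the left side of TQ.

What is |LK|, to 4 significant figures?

65.86

L is at the origin; LT runs at 33.8° with length 43.3, so T = 43.3·(cos 33.8°, sin 33.8°) = (35.98, 24.09). ∠LTQ = 134.4°, so TQ runs at 33.8° + (180° − 134.4°) = 79.40° from the x-axis; with |TQ| = 33.3, Q = T + 33.3·(cos 79.40°, sin 79.40°) = (42.11, 56.82). The perpendicularity gives QK at right angles to TQ; with |QK| = 13.8 on the left of TQ, K = Q + 13.8·(-0.9829, 0.1840) = (28.54, 59.36). Then |LK| = |K − L| = 65.86.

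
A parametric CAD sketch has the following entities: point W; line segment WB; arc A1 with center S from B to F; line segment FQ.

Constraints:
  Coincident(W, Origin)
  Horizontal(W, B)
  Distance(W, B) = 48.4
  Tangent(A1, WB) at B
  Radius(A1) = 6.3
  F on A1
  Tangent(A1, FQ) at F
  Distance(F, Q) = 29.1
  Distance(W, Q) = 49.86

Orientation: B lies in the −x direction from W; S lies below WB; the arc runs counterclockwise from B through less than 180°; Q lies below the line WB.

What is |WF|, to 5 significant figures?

54.459

Checks: |SF| = 6.300 ✓; ∠(SF, FQ) = 90.00° ✓; |FQ| = 29.10 ✓; |WQ| = 49.86 ✓.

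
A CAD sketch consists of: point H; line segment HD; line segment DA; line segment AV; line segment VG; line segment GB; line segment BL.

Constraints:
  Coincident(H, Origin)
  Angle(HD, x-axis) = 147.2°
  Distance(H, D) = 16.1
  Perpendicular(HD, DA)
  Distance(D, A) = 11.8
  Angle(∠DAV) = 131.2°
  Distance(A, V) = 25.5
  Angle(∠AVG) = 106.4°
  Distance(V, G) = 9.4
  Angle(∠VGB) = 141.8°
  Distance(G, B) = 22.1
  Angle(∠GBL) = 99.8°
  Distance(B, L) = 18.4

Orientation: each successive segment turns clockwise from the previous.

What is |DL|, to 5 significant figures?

19.439

H is at the origin; HD runs at 147.2° with length 16.1, so D = (-13.533, 8.7215). HD ⟂ DA, so DA runs at 57.200°; with |DA| = 11.8, A = (-7.1410, 18.640). ∠DAV = 131.2° gives AV at 8.4000° from the x-axis; with |AV| = 25.5, V = (18.085, 22.365). ∠AVG = 106.4° gives VG at -65.200° from the x-axis; with |VG| = 9.4, G = (22.028, 13.832). ∠VGB = 141.8° gives GB at -103.40° from the x-axis; with |GB| = 22.1, B = (16.907, -7.6661). ∠GBL = 99.8° gives BL at 176.40° from the x-axis; with |BL| = 18.4, L = (-1.4570, -6.5108). Then |DL| = |L − D| = 19.439.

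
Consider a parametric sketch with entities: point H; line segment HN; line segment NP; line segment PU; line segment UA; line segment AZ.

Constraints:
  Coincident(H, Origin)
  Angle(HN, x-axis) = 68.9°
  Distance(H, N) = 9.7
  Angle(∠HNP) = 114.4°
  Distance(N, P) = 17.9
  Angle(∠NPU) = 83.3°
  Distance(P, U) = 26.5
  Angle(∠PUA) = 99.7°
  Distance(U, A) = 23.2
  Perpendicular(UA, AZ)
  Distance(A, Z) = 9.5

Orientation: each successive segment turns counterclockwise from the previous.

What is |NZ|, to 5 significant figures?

20.103

H is at the origin; HN runs at 68.9° with length 9.7, so N = (3.4920, 9.0496). ∠HNP = 114.4° gives NP at 134.50° from the x-axis; with |NP| = 17.9, P = (-9.0543, 21.817). ∠NPU = 83.3° gives PU at -128.80° from the x-axis; with |PU| = 26.5, U = (-25.659, 1.1644). ∠PUA = 99.7° gives UA at -48.500° from the x-axis; with |UA| = 23.2, A = (-10.287, -16.211). UA ⟂ AZ, so AZ runs at 41.500°; with |AZ| = 9.5, Z = (-3.1714, -9.9165). Then |NZ| = |Z − N| = 20.103.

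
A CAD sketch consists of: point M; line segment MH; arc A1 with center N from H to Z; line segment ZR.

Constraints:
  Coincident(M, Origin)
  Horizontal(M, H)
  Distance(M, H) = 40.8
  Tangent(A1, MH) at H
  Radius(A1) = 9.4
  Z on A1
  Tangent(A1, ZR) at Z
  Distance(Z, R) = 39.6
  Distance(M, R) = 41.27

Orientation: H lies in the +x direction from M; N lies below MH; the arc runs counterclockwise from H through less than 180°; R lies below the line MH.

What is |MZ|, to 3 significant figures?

33.0

Checks: |NH| = 9.400 ✓; |NZ| = 9.400 ✓; ∠(NZ, ZR) = 90.00° ✓; |ZR| = 39.60 ✓; |MR| = 41.27 ✓.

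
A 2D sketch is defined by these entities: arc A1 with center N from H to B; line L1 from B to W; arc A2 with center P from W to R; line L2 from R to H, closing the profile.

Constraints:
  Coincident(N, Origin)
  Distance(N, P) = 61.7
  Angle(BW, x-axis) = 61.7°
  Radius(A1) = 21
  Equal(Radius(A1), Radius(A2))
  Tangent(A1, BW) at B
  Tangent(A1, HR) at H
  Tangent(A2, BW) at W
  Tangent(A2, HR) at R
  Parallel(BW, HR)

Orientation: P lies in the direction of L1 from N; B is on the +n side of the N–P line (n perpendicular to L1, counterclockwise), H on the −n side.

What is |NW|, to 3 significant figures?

65.2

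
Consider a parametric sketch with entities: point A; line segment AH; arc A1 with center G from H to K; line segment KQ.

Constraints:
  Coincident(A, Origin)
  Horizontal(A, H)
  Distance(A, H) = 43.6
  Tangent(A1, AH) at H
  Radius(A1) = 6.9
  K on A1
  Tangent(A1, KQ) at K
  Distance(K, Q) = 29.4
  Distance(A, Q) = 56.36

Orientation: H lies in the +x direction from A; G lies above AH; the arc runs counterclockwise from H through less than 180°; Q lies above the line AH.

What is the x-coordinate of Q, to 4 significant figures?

42.45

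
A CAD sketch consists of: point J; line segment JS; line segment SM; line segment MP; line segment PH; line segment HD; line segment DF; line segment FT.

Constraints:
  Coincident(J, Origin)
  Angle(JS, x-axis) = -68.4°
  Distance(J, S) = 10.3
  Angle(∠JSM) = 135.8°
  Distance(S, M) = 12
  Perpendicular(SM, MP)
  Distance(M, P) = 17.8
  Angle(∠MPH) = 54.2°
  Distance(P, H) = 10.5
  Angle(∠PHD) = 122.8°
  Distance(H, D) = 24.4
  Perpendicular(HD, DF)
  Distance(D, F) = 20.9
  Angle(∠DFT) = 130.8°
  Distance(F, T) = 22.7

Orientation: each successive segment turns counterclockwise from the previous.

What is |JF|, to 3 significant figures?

38.0

J is at the origin; JS runs at -68.4° with length 10.3, so S = (3.79, -9.58). ∠JSM = 135.8° gives SM at -24.2° from the x-axis; with |SM| = 12.0, M = (14.7, -14.5). SM is perpendicular to MP, so MP runs at 65.8°; with |MP| = 17.8, P = (22.0, 1.74). ∠MPH = 54.2° gives PH at -168° from the x-axis; with |PH| = 10.5, H = (11.7, -0.371). ∠PHD = 122.8° gives HD at -111° from the x-axis; with |HD| = 24.4, D = (2.92, -23.1). HD ⟂ DF, so DF runs at -21.2°; with |DF| = 20.9, F = (22.4, -30.7). Then |JF| = |F − J| = 38.0.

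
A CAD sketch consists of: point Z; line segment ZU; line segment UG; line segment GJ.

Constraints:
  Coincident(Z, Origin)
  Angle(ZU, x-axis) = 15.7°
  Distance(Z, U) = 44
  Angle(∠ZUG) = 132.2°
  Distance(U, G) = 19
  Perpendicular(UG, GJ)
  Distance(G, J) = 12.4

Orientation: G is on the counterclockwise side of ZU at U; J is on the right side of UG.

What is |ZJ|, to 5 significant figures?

66.199

Z is at the origin; ZU runs at 15.7° with length 44.0, so U = 44.0·(cos 15.7°, sin 15.7°) = (42.358, 11.906). ∠ZUG = 132.2°, so UG runs at 15.7° + (180° − 132.2°) = 63.500° from the x-axis; with |UG| = 19.0, G = U + 19.0·(cos 63.500°, sin 63.500°) = (50.836, 28.910). UG is perpendicular to GJ; with |GJ| = 12.4 on the right of UG, J = G + 12.4·(0.89493, -0.44620) = (61.933, 23.377). Then |ZJ| = |J − Z| = 66.199.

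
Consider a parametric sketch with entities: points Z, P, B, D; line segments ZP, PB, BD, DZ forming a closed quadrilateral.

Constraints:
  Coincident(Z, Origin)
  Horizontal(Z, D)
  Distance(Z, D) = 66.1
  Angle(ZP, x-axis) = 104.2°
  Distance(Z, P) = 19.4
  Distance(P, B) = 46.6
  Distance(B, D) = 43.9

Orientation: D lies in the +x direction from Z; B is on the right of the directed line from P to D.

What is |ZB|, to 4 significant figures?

30.44

Z is at the origin; Z and D share the same y with |ZD| = 66.1 and D in +x, so D = (66.1, 0). ZP runs at 104.2° with |ZP| = 19.4, so P = (-4.759, 18.81). B is determined by |PB| = 46.6 and |BD| = 43.9 together: it lies at the intersection of circle(P, 46.6) and circle(D, 43.9). With |PD| = 73.31, the foot of the radical line on PD is 38.32 from P and the perpendicular offset is √(46.6² − 38.32²) = 26.51. Taking the right-of-PD solution: B = (25.48, -16.65).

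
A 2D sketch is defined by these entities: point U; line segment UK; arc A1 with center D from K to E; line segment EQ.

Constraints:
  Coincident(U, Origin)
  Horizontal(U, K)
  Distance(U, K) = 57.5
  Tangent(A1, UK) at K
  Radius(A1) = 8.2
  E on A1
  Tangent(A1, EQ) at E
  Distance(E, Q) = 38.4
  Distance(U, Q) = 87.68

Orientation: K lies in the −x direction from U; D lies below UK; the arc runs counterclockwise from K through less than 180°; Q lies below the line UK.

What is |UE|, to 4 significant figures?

65.58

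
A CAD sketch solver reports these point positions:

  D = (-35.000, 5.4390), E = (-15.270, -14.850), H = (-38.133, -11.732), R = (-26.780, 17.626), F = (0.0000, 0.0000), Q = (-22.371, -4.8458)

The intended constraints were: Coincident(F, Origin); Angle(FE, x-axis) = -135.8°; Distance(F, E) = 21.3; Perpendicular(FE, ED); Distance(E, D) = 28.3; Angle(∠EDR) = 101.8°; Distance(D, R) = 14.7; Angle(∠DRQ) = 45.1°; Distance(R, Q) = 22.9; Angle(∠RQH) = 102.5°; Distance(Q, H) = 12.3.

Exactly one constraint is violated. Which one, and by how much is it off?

Distance(Q, H) = 12.3 — off by 4.90.

F = (0.00, 0.00) ✓; FE at -135.8° ✓; |FE| = 21.30 ✓; ∠(FE, ED) = 90.00° ✓; |ED| = 28.30 ✓; ∠EDR = 101.8° ✓; |DR| = 14.70 ✓; ∠DRQ = 45.10° ✓; |RQ| = 22.90 ✓; ∠RQH = 102.5° ✓; |QH| = 17.20 ✗.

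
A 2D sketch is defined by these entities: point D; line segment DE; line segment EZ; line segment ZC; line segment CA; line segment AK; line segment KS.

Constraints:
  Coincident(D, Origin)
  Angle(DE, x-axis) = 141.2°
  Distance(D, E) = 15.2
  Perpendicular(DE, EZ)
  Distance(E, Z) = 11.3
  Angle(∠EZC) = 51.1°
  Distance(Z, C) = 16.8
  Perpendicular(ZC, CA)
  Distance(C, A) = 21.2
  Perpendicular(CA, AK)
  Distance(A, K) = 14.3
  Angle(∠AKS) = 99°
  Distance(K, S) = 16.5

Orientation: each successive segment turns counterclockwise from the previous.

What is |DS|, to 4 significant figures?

19.83

D is at the origin; DE runs at 141.2° with length 15.2, so E = (-11.85, 9.524). DE is perpendicular to EZ, so EZ runs at -128.8°; with |EZ| = 11.3, Z = (-18.93, 0.7179). ∠EZC = 51.1° gives ZC at 0.1000° from the x-axis; with |ZC| = 16.8, C = (-2.127, 0.7472). ZC ⟂ CA, so CA runs at 90.10°; with |CA| = 21.2, A = (-2.164, 21.95). The perpendicularity gives AK at right angles to CA, so AK runs at -179.9°; with |AK| = 14.3, K = (-16.46, 21.92). ∠AKS = 99.0° gives KS at -98.90° from the x-axis; with |KS| = 16.5, S = (-19.02, 5.621). Then |DS| = |S − D| = 19.83.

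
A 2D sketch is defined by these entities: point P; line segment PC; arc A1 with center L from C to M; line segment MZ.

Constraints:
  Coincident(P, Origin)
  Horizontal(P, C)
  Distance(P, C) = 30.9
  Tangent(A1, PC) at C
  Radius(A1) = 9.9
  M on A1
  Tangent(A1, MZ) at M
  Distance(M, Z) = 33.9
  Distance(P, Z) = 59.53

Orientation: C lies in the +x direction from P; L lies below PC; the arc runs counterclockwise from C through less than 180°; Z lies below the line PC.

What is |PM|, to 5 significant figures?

27.030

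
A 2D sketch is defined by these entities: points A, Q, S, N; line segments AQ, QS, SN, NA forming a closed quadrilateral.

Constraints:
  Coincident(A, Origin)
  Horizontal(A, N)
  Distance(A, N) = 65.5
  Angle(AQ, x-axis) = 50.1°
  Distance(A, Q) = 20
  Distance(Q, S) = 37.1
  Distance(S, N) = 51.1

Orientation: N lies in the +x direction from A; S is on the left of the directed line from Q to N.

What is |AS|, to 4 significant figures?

57.09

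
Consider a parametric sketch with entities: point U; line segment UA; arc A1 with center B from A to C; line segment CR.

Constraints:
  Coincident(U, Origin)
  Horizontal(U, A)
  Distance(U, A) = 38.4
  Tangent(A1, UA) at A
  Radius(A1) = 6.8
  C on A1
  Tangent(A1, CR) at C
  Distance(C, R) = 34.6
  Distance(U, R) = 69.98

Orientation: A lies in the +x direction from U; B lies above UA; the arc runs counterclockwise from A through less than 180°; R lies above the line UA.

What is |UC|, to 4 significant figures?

44.44

U is at the origin; U and A share the same y with |UA| = 38.4 and A on the +x side, so A = (38.40, 0.000). Since A1 is tangent to UA there, BA ⟂ UA, so B = A + (0, 6.8) = (38.40, 6.800). Since BC ⟂ CR (tangency), |BR| = √(6.8² + 34.6²) = 35.26 regardless of where C sits on A1. So R lies on both circle(U, 69.98) and circle(B, 35.26); the above-UA intersection is R = (61.45, 33.49). C is the foot of the tangent from R: C = (44.31, 3.431).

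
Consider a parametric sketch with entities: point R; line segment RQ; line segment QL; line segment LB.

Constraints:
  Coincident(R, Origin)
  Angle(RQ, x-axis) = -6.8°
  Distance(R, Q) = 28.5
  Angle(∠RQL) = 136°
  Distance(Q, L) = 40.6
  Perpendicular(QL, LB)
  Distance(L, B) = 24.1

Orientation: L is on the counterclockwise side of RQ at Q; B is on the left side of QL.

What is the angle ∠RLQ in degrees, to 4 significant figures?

17.95°

R is at the origin; RQ runs at -6.8° with length 28.5, so Q = 28.5·(cos -6.8°, sin -6.8°) = (28.30, -3.375). ∠RQL = 136.0°, so QL runs at -6.8° + (180° − 136.0°) = 37.20° from the x-axis; with |QL| = 40.6, L = Q + 40.6·(cos 37.20°, sin 37.20°) = (60.64, 21.17). Then cos ∠RLQ = LR·LQ / (|LR||LQ|), giving 17.95°.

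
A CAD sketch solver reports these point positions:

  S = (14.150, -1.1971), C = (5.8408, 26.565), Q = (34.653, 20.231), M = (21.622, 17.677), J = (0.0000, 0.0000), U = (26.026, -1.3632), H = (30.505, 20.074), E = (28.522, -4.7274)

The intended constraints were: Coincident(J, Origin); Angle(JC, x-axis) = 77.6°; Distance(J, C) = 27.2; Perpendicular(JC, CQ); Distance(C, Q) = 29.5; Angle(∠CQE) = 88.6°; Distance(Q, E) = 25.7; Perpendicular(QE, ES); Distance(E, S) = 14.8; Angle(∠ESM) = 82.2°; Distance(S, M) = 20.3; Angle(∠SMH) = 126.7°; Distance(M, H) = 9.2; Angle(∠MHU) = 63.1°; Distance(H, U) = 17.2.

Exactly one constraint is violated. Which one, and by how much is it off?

Distance(H, U) = 17.2 — off by 4.70.

J = (0.00, 0.00) ✓; JC at 77.60° ✓; |JC| = 27.20 ✓; ∠(JC, CQ) = 90.00° ✓; |CQ| = 29.50 ✓; ∠CQE = 88.60° ✓; |QE| = 25.70 ✓; ∠(QE, ES) = 90.00° ✓; |ES| = 14.80 ✓; ∠ESM = 82.20° ✓; |SM| = 20.30 ✓; ∠SMH = 126.7° ✓; |MH| = 9.201 ✓; ∠MHU = 63.10° ✓; |HU| = 21.90 ✗.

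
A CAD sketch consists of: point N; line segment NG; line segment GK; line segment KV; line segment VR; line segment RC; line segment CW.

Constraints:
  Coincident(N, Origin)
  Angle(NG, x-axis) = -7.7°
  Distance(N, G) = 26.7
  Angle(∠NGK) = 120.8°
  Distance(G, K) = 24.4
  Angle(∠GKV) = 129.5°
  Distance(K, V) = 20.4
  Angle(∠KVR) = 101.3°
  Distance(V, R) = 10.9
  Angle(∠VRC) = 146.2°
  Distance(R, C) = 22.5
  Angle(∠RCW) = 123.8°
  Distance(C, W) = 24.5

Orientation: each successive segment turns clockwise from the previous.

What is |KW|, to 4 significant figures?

37.66

∠VRC = 146.2° gives RC at 130.1° from the x-axis; with |RC| = 22.5, C = (1.679, -23.90). ∠RCW = 123.8° gives CW at 73.90° from the x-axis; with |CW| = 24.5, W = (8.473, -0.3600). Then |KW| = |W − K| = 37.66.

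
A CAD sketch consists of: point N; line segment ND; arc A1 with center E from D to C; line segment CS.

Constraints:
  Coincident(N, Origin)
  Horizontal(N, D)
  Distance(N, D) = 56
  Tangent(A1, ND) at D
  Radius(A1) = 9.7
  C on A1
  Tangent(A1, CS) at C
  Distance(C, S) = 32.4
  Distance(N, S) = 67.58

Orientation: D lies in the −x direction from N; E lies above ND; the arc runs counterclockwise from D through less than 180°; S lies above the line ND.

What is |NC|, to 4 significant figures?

47.80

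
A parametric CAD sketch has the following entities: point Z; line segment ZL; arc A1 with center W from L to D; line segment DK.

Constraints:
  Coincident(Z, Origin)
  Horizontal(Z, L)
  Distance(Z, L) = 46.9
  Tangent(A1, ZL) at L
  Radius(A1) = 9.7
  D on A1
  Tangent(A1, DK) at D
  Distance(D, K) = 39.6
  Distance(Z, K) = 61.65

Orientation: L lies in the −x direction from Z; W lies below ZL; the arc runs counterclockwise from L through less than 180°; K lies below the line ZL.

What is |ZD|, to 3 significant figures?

57.3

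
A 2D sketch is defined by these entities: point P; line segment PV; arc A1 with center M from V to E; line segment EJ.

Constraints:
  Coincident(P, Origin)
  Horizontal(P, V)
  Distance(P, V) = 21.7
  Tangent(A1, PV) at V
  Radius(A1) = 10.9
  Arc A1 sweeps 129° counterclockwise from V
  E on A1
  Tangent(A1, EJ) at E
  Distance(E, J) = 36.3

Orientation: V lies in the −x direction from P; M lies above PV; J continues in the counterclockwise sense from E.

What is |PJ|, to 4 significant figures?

58.43

On A1, V sits at bearing -90° from M; a 129° counterclockwise sweep puts E at bearing 39°, so E = M + 10.9·(cos 39°, sin 39°) = (-13.23, 17.76). A1 meets EJ tangentially, so ME is at right angles to EJ, so EJ runs along (−sin 39°, cos 39°); with |EJ| = 36.3, J = (-36.07, 45.97). Then |PJ| = |J − P| = 58.43.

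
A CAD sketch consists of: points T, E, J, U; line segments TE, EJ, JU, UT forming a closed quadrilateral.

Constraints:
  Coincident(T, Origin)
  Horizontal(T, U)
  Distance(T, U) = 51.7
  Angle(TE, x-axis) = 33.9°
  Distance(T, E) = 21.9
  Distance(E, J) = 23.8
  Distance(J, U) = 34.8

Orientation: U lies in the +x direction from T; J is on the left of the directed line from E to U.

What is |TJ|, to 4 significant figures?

45.34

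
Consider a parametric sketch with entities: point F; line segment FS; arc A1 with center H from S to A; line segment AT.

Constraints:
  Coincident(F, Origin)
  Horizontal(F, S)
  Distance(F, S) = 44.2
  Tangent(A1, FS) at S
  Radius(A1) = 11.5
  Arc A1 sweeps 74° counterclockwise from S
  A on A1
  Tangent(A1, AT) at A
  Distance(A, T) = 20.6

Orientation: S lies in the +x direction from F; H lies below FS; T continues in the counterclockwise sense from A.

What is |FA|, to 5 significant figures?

34.176

F is at the origin; FS is horizontal with |FS| = 44.2 and S on the +x side, so S = (44.200, 0.0000). The tangent condition forces HS to be normal to FS, so H = S + (0, -11.5) = (44.200, -11.500). On A1, S sits at bearing 90° from H; a 74° counterclockwise sweep puts A at bearing 164°, so A = H + 11.5·(cos 164°, sin 164°) = (33.145, -8.3302). Then |FA| = |A − F| = 34.176.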